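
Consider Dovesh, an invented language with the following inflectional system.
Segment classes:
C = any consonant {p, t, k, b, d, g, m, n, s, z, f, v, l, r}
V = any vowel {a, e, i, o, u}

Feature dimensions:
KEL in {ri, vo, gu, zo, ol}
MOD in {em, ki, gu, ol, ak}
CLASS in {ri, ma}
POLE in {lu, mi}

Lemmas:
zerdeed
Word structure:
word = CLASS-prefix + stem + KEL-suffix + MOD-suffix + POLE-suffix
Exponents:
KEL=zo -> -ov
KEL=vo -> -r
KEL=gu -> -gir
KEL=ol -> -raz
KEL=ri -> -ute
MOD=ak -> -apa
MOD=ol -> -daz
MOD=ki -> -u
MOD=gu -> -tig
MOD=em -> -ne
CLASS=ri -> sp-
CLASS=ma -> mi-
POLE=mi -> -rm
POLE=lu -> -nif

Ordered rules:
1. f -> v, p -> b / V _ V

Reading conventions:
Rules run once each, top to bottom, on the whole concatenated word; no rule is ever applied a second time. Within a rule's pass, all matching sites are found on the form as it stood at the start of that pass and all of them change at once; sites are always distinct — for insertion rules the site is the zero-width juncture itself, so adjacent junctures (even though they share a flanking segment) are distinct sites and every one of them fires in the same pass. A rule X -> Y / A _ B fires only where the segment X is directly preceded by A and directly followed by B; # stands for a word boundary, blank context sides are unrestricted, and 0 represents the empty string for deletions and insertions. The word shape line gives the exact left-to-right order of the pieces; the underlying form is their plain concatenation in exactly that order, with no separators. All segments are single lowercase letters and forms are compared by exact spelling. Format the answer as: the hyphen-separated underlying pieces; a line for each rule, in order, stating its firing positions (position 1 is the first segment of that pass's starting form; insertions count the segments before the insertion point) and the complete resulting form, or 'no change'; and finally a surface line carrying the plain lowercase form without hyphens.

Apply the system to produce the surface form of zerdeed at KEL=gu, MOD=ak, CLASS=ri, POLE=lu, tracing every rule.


underlying: sp-zerdeed-gir-apa-nif
1. f -> v, p -> b / V _ V: fires at position(s) 14: spzerdeedgirabanif
surface: spzerdeedgirabanif


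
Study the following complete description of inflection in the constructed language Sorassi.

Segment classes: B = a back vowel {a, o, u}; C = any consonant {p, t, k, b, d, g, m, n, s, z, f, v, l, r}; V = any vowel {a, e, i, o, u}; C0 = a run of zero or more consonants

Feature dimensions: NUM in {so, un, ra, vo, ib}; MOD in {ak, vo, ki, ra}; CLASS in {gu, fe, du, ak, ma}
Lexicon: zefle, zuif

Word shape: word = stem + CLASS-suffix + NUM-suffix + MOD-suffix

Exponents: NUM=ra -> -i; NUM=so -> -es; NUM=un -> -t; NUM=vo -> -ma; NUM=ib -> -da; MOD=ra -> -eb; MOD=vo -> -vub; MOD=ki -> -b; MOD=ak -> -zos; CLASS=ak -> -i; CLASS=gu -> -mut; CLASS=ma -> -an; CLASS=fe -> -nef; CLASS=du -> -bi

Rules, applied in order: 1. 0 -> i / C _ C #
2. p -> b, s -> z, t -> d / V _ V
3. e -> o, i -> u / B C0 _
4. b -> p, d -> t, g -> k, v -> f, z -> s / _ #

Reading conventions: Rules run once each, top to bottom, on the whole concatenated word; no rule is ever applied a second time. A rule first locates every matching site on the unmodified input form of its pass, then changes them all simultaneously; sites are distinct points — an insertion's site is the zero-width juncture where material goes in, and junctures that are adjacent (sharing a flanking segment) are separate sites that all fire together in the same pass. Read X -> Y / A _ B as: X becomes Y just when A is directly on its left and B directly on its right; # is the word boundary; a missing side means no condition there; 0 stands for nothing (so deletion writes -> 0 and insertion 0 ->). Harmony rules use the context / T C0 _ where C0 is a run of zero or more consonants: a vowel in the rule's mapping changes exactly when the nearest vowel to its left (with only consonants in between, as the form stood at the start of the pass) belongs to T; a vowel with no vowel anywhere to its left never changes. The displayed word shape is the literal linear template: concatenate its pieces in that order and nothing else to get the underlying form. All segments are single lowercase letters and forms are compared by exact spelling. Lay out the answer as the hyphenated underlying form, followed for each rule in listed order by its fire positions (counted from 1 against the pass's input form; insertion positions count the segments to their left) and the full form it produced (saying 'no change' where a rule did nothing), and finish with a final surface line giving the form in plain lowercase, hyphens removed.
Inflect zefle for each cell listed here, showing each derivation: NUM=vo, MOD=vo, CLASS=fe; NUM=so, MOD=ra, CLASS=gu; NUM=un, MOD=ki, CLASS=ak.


cell NUM=vo, MOD=vo, CLASS=fe:
underlying: zefle-nef-ma-vub
1. 0 -> i / C _ C #: no change
2. p -> b, s -> z, t -> d / V _ V: no change
3. e -> o, i -> u / B C0 _: no change
4. b -> p, d -> t, g -> k, v -> f, z -> s / _ #: fires at position(s) 13: zeflenefmavup
surface: zeflenefmavup

cell NUM=so, MOD=ra, CLASS=gu:
underlying: zefle-mut-es-eb
1. 0 -> i / C _ C #: no change
2. p -> b, s -> z, t -> d / V _ V: fires at position(s) 8, 10: zeflemudezeb
3. e -> o, i -> u / B C0 _: fires at position(s) 9: zeflemudozeb
4. b -> p, d -> t, g -> k, v -> f, z -> s / _ #: fires at position(s) 12: zeflemudozep
surface: zeflemudozep

cell NUM=un, MOD=ki, CLASS=ak:
underlying: zefle-i-t-b
1. 0 -> i / C _ C #: inserts after position(s) 7: zefleitib
2. p -> b, s -> z, t -> d / V _ V: fires at position(s) 7: zefleidib
3. e -> o, i -> u / B C0 _: no change
4. b -> p, d -> t, g -> k, v -> f, z -> s / _ #: fires at position(s) 9: zefleidip
surface: zefleidip


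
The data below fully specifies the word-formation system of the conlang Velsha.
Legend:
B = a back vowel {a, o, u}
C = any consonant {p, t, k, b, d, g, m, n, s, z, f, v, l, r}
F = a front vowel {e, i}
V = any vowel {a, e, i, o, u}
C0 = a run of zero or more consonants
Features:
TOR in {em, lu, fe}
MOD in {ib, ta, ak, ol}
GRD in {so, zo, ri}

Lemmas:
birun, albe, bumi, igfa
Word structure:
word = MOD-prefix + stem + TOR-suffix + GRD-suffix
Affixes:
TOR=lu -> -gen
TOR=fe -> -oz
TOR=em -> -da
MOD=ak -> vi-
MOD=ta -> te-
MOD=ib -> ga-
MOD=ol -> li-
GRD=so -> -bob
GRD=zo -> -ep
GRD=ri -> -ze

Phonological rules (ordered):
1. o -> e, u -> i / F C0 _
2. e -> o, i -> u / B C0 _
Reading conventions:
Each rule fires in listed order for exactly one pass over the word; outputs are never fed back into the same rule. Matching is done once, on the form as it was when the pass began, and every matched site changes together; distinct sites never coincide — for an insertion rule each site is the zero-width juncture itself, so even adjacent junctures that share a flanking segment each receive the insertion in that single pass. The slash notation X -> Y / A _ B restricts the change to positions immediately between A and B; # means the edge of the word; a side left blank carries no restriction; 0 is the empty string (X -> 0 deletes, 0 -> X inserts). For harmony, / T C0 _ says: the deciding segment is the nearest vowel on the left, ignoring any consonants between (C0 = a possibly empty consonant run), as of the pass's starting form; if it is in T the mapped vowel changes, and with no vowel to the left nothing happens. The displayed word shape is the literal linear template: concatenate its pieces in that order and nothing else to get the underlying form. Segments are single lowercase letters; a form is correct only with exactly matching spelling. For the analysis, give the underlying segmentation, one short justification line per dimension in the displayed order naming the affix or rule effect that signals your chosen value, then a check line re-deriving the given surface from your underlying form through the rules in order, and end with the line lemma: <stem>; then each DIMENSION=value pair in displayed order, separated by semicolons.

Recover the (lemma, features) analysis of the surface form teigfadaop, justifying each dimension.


underlying: te-igfa-da-ep
TOR=em - signalled by the affix -da
MOD=ta - signalled by the affix te-
GRD=zo - signalled by the affix -ep
check: teigfadaep -> teigfadaep -> teigfadaop
lemma: igfa; TOR=em; MOD=ta; GRD=zo


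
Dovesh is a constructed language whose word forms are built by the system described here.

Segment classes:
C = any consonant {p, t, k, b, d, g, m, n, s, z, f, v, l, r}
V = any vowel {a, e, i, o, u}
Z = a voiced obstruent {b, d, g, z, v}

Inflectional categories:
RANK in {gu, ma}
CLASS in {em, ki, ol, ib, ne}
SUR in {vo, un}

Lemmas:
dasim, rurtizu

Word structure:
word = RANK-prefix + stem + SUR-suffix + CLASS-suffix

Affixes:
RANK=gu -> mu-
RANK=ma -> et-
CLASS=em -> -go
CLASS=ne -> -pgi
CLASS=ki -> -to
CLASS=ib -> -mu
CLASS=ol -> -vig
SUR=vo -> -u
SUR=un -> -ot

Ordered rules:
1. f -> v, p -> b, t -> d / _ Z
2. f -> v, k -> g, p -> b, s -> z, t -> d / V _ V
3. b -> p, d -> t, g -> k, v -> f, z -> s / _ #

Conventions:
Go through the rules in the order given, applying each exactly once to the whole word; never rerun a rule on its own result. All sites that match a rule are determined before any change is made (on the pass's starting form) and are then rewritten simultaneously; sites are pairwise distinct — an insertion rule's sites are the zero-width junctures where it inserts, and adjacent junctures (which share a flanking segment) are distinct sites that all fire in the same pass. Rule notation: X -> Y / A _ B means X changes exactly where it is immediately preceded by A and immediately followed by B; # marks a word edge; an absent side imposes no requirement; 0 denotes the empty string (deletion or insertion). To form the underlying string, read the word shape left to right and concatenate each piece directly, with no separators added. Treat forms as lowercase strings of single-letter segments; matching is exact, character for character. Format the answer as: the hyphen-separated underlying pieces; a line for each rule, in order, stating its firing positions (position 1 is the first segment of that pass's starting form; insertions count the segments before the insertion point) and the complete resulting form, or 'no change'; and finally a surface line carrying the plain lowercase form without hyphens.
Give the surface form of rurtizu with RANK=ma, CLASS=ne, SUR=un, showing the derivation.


underlying: et-rurtizu-ot-pgi
1. f -> v, p -> b, t -> d / _ Z: fires at position(s) 12: etrurtizuotbgi
2. f -> v, k -> g, p -> b, s -> z, t -> d / V _ V: no change
3. b -> p, d -> t, g -> k, v -> f, z -> s / _ #: no change
surface: etrurtizuotbgi


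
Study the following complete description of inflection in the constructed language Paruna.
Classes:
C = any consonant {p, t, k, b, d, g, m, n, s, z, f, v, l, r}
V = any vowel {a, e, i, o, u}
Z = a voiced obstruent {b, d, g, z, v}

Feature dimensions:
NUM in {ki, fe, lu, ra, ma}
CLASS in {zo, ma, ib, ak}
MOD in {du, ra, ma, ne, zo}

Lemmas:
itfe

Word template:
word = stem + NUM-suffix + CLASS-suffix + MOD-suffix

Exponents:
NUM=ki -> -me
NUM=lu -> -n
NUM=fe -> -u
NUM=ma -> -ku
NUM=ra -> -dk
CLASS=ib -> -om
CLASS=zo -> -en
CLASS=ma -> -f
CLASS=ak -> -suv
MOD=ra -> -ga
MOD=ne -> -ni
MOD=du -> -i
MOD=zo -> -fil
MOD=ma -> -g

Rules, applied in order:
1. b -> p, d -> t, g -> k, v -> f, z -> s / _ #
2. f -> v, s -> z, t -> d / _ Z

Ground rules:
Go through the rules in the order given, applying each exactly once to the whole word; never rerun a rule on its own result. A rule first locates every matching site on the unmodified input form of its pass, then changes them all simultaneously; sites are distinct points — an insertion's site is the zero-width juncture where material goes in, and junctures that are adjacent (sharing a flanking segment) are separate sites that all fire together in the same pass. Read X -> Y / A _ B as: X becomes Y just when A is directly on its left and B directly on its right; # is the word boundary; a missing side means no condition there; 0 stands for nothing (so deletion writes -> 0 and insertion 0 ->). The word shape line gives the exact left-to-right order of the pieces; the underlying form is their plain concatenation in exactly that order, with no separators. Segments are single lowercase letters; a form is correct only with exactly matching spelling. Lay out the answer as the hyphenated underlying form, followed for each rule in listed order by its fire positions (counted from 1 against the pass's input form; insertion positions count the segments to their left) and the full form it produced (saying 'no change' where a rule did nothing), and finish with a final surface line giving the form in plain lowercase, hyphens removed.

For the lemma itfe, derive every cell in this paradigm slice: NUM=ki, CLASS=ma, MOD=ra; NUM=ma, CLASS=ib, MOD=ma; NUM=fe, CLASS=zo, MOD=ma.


cell NUM=ki, CLASS=ma, MOD=ra:
underlying: itfe-me-f-ga
1. b -> p, d -> t, g -> k, v -> f, z -> s / _ #: no change
2. f -> v, s -> z, t -> d / _ Z: fires at position(s) 7: itfemevga
surface: itfemevga

cell NUM=ma, CLASS=ib, MOD=ma:
underlying: itfe-ku-om-g
1. b -> p, d -> t, g -> k, v -> f, z -> s / _ #: fires at position(s) 9: itfekuomk
2. f -> v, s -> z, t -> d / _ Z: no change
surface: itfekuomk

cell NUM=fe, CLASS=zo, MOD=ma:
underlying: itfe-u-en-g
1. b -> p, d -> t, g -> k, v -> f, z -> s / _ #: fires at position(s) 8: itfeuenk
2. f -> v, s -> z, t -> d / _ Z: no change
surface: itfeuenk


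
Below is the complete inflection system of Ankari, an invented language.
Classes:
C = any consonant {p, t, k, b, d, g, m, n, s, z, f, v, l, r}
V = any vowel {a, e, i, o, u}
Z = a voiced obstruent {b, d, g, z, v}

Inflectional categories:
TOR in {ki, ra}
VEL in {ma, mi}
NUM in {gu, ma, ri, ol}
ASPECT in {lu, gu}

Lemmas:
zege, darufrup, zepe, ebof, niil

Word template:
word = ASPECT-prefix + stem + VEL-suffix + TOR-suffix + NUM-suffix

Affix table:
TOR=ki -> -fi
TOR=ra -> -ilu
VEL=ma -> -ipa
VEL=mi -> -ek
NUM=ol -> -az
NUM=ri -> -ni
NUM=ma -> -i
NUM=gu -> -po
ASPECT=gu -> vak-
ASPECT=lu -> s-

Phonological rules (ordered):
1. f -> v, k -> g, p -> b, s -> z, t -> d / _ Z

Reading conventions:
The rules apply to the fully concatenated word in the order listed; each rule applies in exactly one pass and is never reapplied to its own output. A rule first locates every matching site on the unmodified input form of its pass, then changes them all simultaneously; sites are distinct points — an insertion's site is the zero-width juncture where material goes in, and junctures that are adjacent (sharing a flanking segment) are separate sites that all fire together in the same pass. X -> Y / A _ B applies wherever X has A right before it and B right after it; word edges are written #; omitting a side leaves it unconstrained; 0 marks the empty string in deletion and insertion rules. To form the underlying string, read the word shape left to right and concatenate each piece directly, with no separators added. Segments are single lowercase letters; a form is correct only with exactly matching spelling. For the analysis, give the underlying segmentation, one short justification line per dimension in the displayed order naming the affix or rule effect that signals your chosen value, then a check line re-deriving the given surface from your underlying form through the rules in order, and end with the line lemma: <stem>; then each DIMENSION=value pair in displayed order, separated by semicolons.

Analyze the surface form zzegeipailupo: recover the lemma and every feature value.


underlying: s-zege-ipa-ilu-po
TOR=ra - signalled by the affix -ilu
VEL=ma - signalled by the affix -ipa
NUM=gu - signalled by the affix -po
ASPECT=lu - signalled by the affix s-
check: szegeipailupo -> zzegeipailupo
lemma: zege; TOR=ra; VEL=ma; NUM=gu; ASPECT=lu


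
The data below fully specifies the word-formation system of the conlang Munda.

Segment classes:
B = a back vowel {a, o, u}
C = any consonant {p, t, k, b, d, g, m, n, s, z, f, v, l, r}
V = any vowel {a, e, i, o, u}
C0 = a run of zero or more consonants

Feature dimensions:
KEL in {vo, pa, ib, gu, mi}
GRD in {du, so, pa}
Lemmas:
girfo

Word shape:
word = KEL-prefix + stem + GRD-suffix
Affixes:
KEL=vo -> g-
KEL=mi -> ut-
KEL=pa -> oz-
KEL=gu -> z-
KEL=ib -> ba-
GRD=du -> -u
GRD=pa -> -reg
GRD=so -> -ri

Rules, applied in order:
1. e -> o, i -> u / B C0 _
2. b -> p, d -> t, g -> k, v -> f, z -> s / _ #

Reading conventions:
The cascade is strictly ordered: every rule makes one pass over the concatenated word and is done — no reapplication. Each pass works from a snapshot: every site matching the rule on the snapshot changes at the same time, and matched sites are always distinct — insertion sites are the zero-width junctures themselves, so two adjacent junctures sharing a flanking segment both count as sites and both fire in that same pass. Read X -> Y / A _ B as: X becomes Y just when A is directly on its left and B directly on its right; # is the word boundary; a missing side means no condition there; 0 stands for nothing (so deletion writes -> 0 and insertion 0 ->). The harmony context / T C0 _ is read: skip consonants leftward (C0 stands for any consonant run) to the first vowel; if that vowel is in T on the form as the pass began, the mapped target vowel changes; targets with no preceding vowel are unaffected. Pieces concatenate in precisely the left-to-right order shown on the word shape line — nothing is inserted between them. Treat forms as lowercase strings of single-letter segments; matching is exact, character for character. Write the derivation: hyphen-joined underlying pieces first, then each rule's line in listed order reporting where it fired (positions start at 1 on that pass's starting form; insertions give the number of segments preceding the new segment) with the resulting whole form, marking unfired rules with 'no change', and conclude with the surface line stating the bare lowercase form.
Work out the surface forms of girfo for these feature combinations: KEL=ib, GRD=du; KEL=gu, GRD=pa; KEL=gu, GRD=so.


cell KEL=ib, GRD=du:
underlying: ba-girfo-u
1. e -> o, i -> u / B C0 _: fires at position(s) 4: bagurfou
2. b -> p, d -> t, g -> k, v -> f, z -> s / _ #: no change
surface: bagurfou

cell KEL=gu, GRD=pa:
underlying: z-girfo-reg
1. e -> o, i -> u / B C0 _: fires at position(s) 8: zgirforog
2. b -> p, d -> t, g -> k, v -> f, z -> s / _ #: fires at position(s) 9: zgirforok
surface: zgirforok

cell KEL=gu, GRD=so:
underlying: z-girfo-ri
1. e -> o, i -> u / B C0 _: fires at position(s) 8: zgirforu
2. b -> p, d -> t, g -> k, v -> f, z -> s / _ #: no change
surface: zgirforu


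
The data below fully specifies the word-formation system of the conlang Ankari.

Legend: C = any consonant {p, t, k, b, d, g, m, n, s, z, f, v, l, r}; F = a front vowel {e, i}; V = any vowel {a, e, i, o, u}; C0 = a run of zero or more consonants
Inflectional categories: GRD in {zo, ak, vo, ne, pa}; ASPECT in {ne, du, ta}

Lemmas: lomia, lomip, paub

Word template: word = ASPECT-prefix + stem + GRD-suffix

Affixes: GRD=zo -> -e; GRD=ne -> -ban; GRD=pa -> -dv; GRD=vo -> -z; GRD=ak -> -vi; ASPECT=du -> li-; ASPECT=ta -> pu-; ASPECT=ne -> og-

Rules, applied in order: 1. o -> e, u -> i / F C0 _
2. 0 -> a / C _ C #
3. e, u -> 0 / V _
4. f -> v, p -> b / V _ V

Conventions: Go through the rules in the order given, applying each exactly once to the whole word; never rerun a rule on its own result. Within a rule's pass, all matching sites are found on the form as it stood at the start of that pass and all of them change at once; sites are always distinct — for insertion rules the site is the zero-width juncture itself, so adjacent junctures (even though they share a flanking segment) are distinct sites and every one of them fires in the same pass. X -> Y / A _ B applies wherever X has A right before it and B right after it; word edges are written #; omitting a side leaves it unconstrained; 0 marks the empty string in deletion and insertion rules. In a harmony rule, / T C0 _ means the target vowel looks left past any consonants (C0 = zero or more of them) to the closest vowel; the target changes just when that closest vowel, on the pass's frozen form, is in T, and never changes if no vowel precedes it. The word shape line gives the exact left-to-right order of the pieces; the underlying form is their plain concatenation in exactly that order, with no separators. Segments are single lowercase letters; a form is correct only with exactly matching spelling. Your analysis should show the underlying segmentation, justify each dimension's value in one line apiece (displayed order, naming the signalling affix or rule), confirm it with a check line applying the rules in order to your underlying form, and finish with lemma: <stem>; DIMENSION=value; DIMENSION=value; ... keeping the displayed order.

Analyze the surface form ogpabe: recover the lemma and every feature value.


underlying: og-paub-e
GRD=zo - signalled by the affix -e
ASPECT=ne - signalled by the affix og-
check: ogpaube -> ogpaube -> ogpaube -> ogpabe -> ogpabe
lemma: paub; GRD=zo; ASPECT=ne


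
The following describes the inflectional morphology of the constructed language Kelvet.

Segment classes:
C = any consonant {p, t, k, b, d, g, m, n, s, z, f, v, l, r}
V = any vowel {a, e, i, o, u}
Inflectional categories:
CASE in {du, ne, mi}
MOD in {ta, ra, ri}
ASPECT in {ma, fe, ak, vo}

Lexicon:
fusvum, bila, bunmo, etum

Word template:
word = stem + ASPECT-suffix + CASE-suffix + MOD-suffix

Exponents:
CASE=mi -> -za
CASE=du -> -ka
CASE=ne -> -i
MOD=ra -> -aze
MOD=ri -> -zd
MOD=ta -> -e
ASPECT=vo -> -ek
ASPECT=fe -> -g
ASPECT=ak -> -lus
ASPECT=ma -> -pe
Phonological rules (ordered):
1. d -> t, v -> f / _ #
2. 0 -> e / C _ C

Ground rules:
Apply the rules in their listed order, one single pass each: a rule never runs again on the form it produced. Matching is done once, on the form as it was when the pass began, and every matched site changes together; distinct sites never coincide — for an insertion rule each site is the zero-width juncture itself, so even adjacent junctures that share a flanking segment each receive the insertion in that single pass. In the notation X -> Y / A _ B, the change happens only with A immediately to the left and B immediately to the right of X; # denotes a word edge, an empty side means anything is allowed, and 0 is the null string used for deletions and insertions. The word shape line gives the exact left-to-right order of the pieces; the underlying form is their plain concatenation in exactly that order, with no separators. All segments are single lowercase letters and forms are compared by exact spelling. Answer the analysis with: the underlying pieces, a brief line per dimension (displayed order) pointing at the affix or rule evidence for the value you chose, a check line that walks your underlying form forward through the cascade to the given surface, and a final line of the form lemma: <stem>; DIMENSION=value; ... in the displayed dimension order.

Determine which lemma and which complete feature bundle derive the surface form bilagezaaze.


underlying: bila-g-za-aze
CASE=mi - signalled by the affix -za
MOD=ra - signalled by the affix -aze
ASPECT=fe - signalled by the affix -g
check: bilagzaaze -> bilagzaaze -> bilagezaaze
lemma: bila; CASE=mi; MOD=ra; ASPECT=fe


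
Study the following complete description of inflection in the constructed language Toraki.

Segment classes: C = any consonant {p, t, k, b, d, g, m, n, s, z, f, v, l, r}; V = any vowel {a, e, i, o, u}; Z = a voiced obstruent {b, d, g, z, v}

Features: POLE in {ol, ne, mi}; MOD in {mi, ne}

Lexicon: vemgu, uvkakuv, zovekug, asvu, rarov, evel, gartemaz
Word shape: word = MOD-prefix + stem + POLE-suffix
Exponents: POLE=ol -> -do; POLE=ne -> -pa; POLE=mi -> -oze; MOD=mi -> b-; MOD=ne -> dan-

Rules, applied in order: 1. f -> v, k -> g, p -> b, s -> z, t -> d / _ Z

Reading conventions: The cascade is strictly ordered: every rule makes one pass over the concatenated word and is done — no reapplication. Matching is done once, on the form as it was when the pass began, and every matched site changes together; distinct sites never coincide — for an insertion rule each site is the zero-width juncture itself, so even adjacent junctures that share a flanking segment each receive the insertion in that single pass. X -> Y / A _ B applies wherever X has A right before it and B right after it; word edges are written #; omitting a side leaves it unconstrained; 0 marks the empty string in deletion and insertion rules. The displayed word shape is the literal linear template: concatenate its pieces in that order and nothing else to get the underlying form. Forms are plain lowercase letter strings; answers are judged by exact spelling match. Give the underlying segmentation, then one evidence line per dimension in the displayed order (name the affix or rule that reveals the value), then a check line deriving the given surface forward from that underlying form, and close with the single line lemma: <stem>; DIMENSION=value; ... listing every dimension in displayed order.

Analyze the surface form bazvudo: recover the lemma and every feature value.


underlying: b-asvu-do
POLE=ol - signalled by the affix -do
MOD=mi - signalled by the affix b-
check: basvudo -> bazvudo
lemma: asvu; POLE=ol; MOD=mi


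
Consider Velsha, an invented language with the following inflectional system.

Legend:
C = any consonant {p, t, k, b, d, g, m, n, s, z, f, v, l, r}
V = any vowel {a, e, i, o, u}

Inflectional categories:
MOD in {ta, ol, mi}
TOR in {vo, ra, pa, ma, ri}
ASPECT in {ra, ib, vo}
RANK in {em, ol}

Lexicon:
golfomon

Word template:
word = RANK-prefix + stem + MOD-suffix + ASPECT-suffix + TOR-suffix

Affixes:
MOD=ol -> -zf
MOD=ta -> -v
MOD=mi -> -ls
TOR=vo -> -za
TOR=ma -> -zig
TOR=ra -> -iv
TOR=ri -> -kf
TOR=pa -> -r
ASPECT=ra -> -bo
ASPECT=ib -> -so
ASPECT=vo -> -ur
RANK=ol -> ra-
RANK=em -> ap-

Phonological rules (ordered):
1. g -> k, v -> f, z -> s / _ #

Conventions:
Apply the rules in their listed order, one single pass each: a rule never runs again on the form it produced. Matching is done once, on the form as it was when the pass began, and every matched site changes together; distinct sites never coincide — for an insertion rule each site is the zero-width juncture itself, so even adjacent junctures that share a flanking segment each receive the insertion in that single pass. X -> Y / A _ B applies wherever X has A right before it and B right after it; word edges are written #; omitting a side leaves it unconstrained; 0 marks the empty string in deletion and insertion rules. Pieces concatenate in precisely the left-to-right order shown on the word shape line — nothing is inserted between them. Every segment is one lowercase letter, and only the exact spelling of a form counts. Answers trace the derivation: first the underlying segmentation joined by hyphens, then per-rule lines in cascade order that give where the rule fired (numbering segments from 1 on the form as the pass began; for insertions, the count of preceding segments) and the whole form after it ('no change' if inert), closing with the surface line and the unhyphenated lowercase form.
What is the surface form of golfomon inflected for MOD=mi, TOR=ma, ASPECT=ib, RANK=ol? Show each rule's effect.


underlying: ra-golfomon-ls-so-zig
1. g -> k, v -> f, z -> s / _ #: fires at position(s) 17: ragolfomonlssozik
surface: ragolfomonlssozik


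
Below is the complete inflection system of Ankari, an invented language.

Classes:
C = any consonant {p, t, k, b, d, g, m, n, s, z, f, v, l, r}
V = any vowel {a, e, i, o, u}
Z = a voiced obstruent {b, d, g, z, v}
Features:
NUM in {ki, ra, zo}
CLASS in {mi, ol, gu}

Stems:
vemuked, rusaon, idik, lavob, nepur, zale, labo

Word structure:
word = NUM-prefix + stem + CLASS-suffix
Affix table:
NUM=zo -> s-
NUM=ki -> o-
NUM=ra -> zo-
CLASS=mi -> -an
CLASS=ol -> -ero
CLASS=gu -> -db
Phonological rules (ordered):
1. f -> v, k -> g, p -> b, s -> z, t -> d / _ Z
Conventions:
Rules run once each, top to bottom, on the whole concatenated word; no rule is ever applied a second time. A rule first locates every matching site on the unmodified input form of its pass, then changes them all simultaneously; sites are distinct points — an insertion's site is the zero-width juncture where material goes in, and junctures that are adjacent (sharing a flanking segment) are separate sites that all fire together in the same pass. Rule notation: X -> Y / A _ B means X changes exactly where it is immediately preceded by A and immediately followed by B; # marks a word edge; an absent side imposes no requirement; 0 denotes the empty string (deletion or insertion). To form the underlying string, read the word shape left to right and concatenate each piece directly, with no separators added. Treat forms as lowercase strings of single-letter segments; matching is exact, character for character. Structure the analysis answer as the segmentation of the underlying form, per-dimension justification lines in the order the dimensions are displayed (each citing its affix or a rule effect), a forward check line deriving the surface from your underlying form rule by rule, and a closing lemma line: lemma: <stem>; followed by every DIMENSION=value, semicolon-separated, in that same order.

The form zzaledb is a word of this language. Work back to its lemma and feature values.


underlying: s-zale-db
NUM=zo - signalled by the affix s-
CLASS=gu - signalled by the affix -db
check: szaledb -> zzaledb
lemma: zale; NUM=zo; CLASS=gu


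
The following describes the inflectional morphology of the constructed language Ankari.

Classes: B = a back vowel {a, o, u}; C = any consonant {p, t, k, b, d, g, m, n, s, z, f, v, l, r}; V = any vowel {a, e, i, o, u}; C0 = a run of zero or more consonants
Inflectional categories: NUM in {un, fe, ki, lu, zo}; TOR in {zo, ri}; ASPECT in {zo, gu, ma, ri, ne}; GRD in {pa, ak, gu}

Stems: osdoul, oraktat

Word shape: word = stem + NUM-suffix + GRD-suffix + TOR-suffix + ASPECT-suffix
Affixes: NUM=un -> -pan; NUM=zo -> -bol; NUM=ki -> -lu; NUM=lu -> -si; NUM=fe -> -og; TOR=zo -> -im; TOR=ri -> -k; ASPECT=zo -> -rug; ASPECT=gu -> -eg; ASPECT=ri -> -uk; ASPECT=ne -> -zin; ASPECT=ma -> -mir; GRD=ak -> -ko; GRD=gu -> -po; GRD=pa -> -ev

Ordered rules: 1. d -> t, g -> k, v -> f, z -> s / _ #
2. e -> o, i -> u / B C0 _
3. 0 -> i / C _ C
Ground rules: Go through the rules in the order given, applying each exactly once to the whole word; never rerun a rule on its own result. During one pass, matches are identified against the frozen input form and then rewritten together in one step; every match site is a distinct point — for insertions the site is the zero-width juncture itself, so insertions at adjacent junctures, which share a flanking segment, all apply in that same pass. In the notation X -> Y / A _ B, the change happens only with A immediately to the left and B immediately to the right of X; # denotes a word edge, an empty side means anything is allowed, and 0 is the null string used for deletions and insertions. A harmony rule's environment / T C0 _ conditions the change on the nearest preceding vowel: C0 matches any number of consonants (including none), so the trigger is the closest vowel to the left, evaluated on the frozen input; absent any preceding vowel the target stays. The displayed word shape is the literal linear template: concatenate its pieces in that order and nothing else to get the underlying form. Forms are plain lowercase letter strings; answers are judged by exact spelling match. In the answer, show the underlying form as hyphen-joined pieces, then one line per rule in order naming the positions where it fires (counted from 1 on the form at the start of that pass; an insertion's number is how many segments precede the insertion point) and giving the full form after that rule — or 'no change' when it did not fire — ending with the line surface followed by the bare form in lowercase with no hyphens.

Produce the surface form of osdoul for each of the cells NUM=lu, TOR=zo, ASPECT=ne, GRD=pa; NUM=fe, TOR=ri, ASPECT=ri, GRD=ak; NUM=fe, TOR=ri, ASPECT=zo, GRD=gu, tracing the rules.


cell NUM=lu, TOR=zo, ASPECT=ne, GRD=pa:
underlying: osdoul-si-ev-im-zin
1. d -> t, g -> k, v -> f, z -> s / _ #: no change
2. e -> o, i -> u / B C0 _: fires at position(s) 8: osdoulsuevimzin
3. 0 -> i / C _ C: inserts after position(s) 2, 6, 12: osidoulisuevimizin
surface: osidoulisuevimizin

cell NUM=fe, TOR=ri, ASPECT=ri, GRD=ak:
underlying: osdoul-og-ko-k-uk
1. d -> t, g -> k, v -> f, z -> s / _ #: no change
2. e -> o, i -> u / B C0 _: no change
3. 0 -> i / C _ C: inserts after position(s) 2, 8: osidoulogikokuk
surface: osidoulogikokuk

cell NUM=fe, TOR=ri, ASPECT=zo, GRD=gu:
underlying: osdoul-og-po-k-rug
1. d -> t, g -> k, v -> f, z -> s / _ #: fires at position(s) 14: osdoulogpokruk
2. e -> o, i -> u / B C0 _: no change
3. 0 -> i / C _ C: inserts after position(s) 2, 8, 11: osidoulogipokiruk
surface: osidoulogipokiruk


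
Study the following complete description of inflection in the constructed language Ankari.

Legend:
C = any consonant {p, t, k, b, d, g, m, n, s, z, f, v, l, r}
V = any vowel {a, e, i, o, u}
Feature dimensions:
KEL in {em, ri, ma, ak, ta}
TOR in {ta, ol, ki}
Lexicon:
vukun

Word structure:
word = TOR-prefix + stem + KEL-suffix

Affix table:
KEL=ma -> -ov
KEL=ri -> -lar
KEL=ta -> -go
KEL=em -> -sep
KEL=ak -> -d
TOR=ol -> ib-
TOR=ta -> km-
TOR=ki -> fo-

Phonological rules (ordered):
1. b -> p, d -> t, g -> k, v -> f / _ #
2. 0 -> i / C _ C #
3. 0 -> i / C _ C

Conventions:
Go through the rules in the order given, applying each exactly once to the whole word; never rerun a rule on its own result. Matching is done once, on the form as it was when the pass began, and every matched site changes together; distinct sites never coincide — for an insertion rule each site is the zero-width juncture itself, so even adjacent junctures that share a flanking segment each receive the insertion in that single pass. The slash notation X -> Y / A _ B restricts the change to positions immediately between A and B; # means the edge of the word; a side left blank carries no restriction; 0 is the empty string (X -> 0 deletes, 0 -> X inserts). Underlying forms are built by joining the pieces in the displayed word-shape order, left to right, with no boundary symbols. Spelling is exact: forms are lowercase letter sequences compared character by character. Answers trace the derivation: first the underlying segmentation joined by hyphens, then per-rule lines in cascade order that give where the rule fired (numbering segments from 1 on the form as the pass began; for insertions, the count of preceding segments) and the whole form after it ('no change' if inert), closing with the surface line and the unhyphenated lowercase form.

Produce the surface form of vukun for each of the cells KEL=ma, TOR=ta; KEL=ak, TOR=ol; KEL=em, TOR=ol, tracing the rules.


cell KEL=ma, TOR=ta:
underlying: km-vukun-ov
1. b -> p, d -> t, g -> k, v -> f / _ #: fires at position(s) 9: kmvukunof
2. 0 -> i / C _ C #: no change
3. 0 -> i / C _ C: inserts after position(s) 1, 2: kimivukunof
surface: kimivukunof

cell KEL=ak, TOR=ol:
underlying: ib-vukun-d
1. b -> p, d -> t, g -> k, v -> f / _ #: fires at position(s) 8: ibvukunt
2. 0 -> i / C _ C #: inserts after position(s) 7: ibvukunit
3. 0 -> i / C _ C: inserts after position(s) 2: ibivukunit
surface: ibivukunit

cell KEL=em, TOR=ol:
underlying: ib-vukun-sep
1. b -> p, d -> t, g -> k, v -> f / _ #: no change
2. 0 -> i / C _ C #: no change
3. 0 -> i / C _ C: inserts after position(s) 2, 7: ibivukunisep
surface: ibivukunisep


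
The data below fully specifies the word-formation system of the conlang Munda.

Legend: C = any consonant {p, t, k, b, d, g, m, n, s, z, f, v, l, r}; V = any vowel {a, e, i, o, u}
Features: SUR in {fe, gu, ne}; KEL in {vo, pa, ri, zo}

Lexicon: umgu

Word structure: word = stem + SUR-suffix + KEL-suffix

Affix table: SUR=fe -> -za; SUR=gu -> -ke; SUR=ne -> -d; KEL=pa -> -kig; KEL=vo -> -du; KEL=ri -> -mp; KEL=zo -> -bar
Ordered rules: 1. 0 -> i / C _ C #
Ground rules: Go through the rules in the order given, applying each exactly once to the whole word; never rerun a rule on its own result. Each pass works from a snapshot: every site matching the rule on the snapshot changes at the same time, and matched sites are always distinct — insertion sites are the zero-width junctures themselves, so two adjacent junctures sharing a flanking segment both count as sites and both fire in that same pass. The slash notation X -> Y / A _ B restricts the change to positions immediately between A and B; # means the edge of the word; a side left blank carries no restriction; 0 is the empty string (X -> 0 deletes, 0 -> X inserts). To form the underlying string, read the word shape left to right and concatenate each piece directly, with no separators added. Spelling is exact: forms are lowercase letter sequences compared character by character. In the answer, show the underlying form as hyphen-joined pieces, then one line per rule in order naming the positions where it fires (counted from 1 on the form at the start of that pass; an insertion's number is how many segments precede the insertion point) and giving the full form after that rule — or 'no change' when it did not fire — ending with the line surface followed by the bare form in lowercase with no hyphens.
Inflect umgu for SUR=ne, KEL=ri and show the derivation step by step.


underlying: umgu-d-mp
1. 0 -> i / C _ C #: inserts after position(s) 6: umgudmip
surface: umgudmip


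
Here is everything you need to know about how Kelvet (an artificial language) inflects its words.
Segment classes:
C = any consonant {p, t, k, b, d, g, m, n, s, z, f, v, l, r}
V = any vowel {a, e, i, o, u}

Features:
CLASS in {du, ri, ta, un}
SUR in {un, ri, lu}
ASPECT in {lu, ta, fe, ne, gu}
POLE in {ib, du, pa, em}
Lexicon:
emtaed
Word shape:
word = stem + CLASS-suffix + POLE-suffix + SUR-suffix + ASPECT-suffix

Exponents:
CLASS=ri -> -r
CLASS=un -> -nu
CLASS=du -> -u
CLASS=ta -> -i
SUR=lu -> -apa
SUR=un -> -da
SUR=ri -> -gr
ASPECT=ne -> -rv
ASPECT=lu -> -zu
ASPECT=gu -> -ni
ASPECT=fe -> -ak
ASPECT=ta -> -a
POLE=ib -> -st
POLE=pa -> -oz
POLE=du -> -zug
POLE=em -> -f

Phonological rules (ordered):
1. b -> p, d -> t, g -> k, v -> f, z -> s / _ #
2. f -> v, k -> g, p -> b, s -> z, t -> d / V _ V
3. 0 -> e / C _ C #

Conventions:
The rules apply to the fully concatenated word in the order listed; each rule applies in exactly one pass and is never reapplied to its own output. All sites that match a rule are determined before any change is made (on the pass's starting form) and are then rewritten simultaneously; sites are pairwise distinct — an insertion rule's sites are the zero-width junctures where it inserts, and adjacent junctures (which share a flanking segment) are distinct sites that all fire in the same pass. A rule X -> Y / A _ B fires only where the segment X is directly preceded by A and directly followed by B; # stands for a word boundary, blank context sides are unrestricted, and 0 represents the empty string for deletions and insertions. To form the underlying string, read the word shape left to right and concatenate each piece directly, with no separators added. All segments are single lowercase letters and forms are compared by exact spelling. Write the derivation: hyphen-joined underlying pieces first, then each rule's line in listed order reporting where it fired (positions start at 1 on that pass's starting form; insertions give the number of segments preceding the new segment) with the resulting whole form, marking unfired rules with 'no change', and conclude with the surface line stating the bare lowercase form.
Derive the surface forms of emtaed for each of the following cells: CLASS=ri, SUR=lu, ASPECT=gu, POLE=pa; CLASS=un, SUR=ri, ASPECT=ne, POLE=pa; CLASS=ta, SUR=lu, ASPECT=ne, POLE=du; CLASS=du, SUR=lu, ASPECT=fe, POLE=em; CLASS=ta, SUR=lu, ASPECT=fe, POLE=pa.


cell CLASS=ri, SUR=lu, ASPECT=gu, POLE=pa:
underlying: emtaed-r-oz-apa-ni
1. b -> p, d -> t, g -> k, v -> f, z -> s / _ #: no change
2. f -> v, k -> g, p -> b, s -> z, t -> d / V _ V: fires at position(s) 11: emtaedrozabani
3. 0 -> e / C _ C #: no change
surface: emtaedrozabani

cell CLASS=un, SUR=ri, ASPECT=ne, POLE=pa:
underlying: emtaed-nu-oz-gr-rv
1. b -> p, d -> t, g -> k, v -> f, z -> s / _ #: fires at position(s) 14: emtaednuozgrrf
2. f -> v, k -> g, p -> b, s -> z, t -> d / V _ V: no change
3. 0 -> e / C _ C #: inserts after position(s) 13: emtaednuozgrref
surface: emtaednuozgrref

cell CLASS=ta, SUR=lu, ASPECT=ne, POLE=du:
underlying: emtaed-i-zug-apa-rv
1. b -> p, d -> t, g -> k, v -> f, z -> s / _ #: fires at position(s) 15: emtaedizugaparf
2. f -> v, k -> g, p -> b, s -> z, t -> d / V _ V: fires at position(s) 12: emtaedizugabarf
3. 0 -> e / C _ C #: inserts after position(s) 14: emtaedizugabaref
surface: emtaedizugabaref

cell CLASS=du, SUR=lu, ASPECT=fe, POLE=em:
underlying: emtaed-u-f-apa-ak
1. b -> p, d -> t, g -> k, v -> f, z -> s / _ #: no change
2. f -> v, k -> g, p -> b, s -> z, t -> d / V _ V: fires at position(s) 8, 10: emtaeduvabaak
3. 0 -> e / C _ C #: no change
surface: emtaeduvabaak

cell CLASS=ta, SUR=lu, ASPECT=fe, POLE=pa:
underlying: emtaed-i-oz-apa-ak
1. b -> p, d -> t, g -> k, v -> f, z -> s / _ #: no change
2. f -> v, k -> g, p -> b, s -> z, t -> d / V _ V: fires at position(s) 11: emtaediozabaak
3. 0 -> e / C _ C #: no change
surface: emtaediozabaak
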